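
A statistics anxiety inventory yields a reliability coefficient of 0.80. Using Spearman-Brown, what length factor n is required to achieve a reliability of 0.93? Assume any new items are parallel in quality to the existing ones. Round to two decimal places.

Spearman-Brown solved for the length factor n:
n = r*(1 − r) / [ r (1 − r*) ]
n = 0.93(1 − 0.80) / [0.80(1 − 0.93)]
  = 0.1860 / 0.0560 = 3.3214

3.32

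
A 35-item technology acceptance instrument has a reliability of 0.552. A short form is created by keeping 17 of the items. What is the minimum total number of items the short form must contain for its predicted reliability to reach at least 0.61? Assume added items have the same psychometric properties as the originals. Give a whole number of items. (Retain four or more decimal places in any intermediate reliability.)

Short-form reliability: n = 17/35 = 0.4857; r_17 = n·r/(1+(n−1)r) ≈ 0.3744
Then solve for n' with r_old = 0.3744, r_target = 0.61: n' = 0.61(1 − 0.3744)/[0.3744(1 − 0.61)] = 2.6135
Items = 2.6135 × 17 ≈ 44.43 → 45

45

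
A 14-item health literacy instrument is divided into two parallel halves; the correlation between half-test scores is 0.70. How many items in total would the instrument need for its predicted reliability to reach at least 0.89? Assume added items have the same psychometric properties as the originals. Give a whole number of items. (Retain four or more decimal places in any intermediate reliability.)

Corrected full-test reliability: r_full = 2 × 0.70 / (1 + 0.70) ≈ 0.8235
n = r_tgt(1 − r_full) / [r_full(1 − r_tgt)] = 0.89 × 0.1765 / (0.8235 × 0.11) ≈ 1.7341
Required items = 1.7341 × 14 = 24.28, so 25 items.

25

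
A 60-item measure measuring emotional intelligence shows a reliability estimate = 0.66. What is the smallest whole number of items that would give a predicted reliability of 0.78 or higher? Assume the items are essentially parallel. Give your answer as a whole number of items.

Spearman-Brown solved for the length factor n:
n = r_target (1 − r_old) / [ r_old (1 − r_target) ]
n = 0.78 × (1 − 0.66) / [ 0.66 × (1 − 0.78) ]
  = 0.2652 / 0.1452 = 1.8264
1.8264 × 60 = 109.58 → 110 items

110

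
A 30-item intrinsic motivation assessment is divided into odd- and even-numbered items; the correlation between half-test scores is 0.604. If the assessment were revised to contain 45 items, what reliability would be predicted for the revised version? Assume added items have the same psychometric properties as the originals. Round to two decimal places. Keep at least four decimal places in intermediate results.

Full-test reliability from the split-half r: r_full = 2(0.604)/(1 + 0.604) = 0.7531
Then adjust to 45 items: n = 45/30 = 1.5000
r_new = n·r_full / (1 + (n − 1)·r_full) = 1.1297 / 1.3765 ≈ 0.8207

0.82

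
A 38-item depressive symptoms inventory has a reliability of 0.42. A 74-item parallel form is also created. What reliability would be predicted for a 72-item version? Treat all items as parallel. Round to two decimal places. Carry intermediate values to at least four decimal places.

The 74-item form is not needed; work directly from the 38-item form with n = 72/38 = 1.8947.
r_{72} = n·r / (1 + (n − 1)·r) = 0.7958 / 1.3758 ≈ 0.5784

0.58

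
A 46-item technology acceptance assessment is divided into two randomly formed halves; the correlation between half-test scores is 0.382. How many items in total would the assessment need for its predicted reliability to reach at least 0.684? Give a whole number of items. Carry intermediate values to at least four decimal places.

81

Corrected full-test reliability: r_full = 2 × 0.382 / (1 + 0.382) ≈ 0.5528
Solve Spearman-Brown for n: n = 0.684(1 − 0.5528) / [0.5528(1 − 0.684)] = 1.7511
Required items = 1.7511 × 46 = 80.55, so 81 items.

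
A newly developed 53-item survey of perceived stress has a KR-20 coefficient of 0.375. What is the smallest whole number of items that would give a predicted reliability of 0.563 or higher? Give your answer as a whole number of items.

Rearranging the Spearman-Brown formula for n,
n = r*(1 − r) / [ r (1 − r*) ]
n = [0.563 × 0.625] / [0.375 × 0.437]
n = 0.351875 / 0.163875 ≈ 2.1472
So the test needs 2.1472 × 53 ≈ 113.80 items; rounding up, 114.

114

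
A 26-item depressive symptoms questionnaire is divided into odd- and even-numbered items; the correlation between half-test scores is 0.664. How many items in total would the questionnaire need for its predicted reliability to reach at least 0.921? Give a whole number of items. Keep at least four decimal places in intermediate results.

Corrected full-test reliability: r_full = 2 × 0.664 / (1 + 0.664) ≈ 0.7981
Solve Spearman-Brown for n: n = 0.921(1 − 0.7981) / [0.7981(1 − 0.921)] = 2.9492
Items = 2.9492 × 26 ≈ 76.68 → 77

77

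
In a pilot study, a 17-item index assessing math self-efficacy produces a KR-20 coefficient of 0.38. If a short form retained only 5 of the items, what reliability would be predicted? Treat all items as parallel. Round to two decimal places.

Length ratio n = 5/17 = 0.2941
r_new = (0.2941 × 0.38) / (1 + (0.2941 − 1) × 0.38)
     = 0.1118 / 0.7318 = 0.1528

0.15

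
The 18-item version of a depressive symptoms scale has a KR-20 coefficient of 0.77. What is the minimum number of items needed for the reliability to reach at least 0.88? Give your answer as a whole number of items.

n = [0.88 × 0.23] / [0.77 × 0.12]
  = 0.2024 / 0.0924 = 2.1905
Items needed = n × 18 = 2.1905 × 18 ≈ 39.43 → round up to 40

40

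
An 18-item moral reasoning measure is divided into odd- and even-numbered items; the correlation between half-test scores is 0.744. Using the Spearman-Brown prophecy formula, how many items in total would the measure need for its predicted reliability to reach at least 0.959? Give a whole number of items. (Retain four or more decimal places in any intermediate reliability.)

r_full = 2(0.744)/(1 + 0.744) = 0.8532
Solve Spearman-Brown for n: n = 0.959(1 − 0.8532) / [0.8532(1 − 0.959)] = 4.0245
Items = 4.0245 × 18 ≈ 72.44 → 73

73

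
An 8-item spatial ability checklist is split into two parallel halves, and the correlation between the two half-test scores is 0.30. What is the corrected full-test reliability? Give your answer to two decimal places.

The full test is twice the length of either half (n = 2).
r_full = 2(0.30) / (1 + 0.30)
       = 0.6000 / 1.3000 = 0.4615

0.46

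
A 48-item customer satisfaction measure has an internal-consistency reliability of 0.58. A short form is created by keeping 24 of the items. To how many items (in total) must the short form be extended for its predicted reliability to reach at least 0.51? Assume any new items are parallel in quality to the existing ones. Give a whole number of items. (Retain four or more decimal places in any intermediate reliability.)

37

Short-form reliability: n = 24/48 = 0.5000; r_24 = n·r/(1+(n−1)r) ≈ 0.4085
Length factor from the short form to reach 0.51: n' = 0.51(1 − 0.4085) / [0.4085(1 − 0.51)] ≈ 1.5071
Items = 1.5071 × 24 ≈ 36.17 → 37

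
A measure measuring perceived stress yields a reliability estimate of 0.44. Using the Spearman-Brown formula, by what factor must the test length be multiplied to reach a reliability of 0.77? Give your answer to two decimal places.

Invert Spearman-Brown to solve for n:
n = r*(1 − r) / [ r (1 − r*) ]
n = 0.77 × (1 − 0.44) / [ 0.44 × (1 − 0.77) ]
  = 0.4312 / 0.1012 = 4.2609

4.26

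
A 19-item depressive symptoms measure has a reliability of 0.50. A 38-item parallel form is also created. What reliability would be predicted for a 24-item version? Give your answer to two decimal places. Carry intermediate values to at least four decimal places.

0.56

Only the ratio of lengths matters: n = 24/19 = 1.2632
r_{24} = n·r / (1 + (n − 1)·r) = 0.6316 / 1.1316 ≈ 0.5581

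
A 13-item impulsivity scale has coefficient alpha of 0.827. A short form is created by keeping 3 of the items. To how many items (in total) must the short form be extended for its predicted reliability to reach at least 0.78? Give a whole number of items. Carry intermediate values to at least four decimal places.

Short-form reliability: n = 3/13 = 0.2308; r_3 = n·r/(1+(n−1)r) ≈ 0.5246
Length factor from the short form to reach 0.78: n' = 0.78(1 − 0.5246) / [0.5246(1 − 0.78)] ≈ 3.2129
Total items = 3.2129 × 3 = 9.64, rounded up to 10.

10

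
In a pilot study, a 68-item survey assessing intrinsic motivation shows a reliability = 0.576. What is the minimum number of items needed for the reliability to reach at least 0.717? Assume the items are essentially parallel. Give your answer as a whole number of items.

Spearman-Brown solved for the length factor n:
n = r_target (1 − r_old) / [ r_old (1 − r_target) ]
n = [0.717 × 0.424] / [0.576 × 0.283]
  = 0.304008 / 0.163008 = 1.8650
1.8650 × 68 = 126.82 → 127 items

127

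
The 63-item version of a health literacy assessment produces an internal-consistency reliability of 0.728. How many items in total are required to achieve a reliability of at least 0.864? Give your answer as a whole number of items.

Spearman-Brown solved for the length factor n:
n = r*(1 − r) / [ r (1 − r*) ]
n = [0.864 × 0.272] / [0.728 × 0.136]
n = 0.235008 / 0.099008 ≈ 2.3736
2.3736 × 63 = 149.54 → 150 items

150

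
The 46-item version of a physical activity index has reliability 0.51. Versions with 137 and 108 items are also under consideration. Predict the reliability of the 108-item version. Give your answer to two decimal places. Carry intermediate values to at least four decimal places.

0.71

The 137-item form is not needed; work directly from the 46-item form with n = 108/46 = 2.3478.
r_{108} = n·r / (1 + (n − 1)·r) = 1.1974 / 1.6874 ≈ 0.7096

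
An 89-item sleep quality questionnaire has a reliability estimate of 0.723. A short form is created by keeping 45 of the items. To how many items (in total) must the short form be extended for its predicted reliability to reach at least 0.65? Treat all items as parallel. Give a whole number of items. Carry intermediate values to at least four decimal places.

Short-form reliability: n = 45/89 = 0.5056; r_45 = n·r/(1+(n−1)r) ≈ 0.5689
Length factor from the short form to reach 0.65: n' = 0.65(1 − 0.5689) / [0.5689(1 − 0.65)] ≈ 1.4073
Total items = 1.4073 × 45 = 63.33, rounded up to 64.

64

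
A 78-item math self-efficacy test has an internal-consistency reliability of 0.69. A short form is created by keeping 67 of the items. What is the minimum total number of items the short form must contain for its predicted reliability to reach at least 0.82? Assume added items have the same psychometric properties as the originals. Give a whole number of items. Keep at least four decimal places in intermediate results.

160

Short-form reliability: n = 67/78 = 0.8590; r_67 = n·r/(1+(n−1)r) ≈ 0.6566
Then solve for n' with r_old = 0.6566, r_target = 0.82: n' = 0.82(1 − 0.6566)/[0.6566(1 − 0.82)] = 2.3825
Items = 2.3825 × 67 ≈ 159.63 → 160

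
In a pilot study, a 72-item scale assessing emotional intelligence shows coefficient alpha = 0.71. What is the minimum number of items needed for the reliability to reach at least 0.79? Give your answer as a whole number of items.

111

Spearman-Brown solved for the length factor n:
n = r*(1 − r) / [ r (1 − r*) ]
n = 0.79(1 − 0.71) / [0.71(1 − 0.79)]
  = 0.2291 / 0.1491 = 1.5366
So the test needs 1.5366 × 72 ≈ 110.64 items; rounding up, 111.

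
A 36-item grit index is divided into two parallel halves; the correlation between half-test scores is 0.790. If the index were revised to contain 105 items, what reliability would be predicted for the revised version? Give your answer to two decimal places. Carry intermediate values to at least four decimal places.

0.96

Spearman-Brown correction (n = 2): r_full = 2·0.790/(1 + 0.790) = 0.8827
Length factor from 36 to 105 items: n = 105/36 = 2.9167
r_new = n·r_full / (1 + (n − 1)·r_full) = 2.5746 / 2.6919 ≈ 0.9564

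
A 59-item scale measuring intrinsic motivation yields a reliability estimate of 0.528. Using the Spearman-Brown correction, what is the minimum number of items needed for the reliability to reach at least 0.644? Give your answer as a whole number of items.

96

n = 0.644 × (1 − 0.528) / [ 0.528 × (1 − 0.644) ]
  = 0.303968 / 0.187968 = 1.6171
Items needed = n × 59 = 1.6171 × 59 ≈ 95.41 → round up to 96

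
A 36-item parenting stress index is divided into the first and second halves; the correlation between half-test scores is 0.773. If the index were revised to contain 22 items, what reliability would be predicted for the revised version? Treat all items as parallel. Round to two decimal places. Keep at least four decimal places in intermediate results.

First correct the split-half correlation to full-test reliability: r_full = 2 × 0.773 / (1 + 0.773) ≈ 0.8720
Then adjust to 22 items: n = 22/36 = 0.6111
r_new = n·r_full / (1 + (n − 1)·r_full) = 0.5329 / 0.6609 ≈ 0.8063

0.81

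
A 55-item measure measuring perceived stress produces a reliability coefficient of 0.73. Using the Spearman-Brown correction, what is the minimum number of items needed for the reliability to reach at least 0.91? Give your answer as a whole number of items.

n = 0.91(1 − 0.73) / [0.73(1 − 0.91)]
  = 0.2457 / 0.0657 = 3.7397
So the test needs 3.7397 × 55 ≈ 205.68 items; rounding up, 206.

206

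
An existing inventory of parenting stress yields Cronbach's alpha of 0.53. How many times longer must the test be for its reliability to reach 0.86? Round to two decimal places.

5.45

Spearman-Brown solved for the length factor n:
n = r*(1 − r) / [ r (1 − r*) ]
n = [0.86 × 0.47] / [0.53 × 0.14]
  = 0.4042 / 0.0742 = 5.4474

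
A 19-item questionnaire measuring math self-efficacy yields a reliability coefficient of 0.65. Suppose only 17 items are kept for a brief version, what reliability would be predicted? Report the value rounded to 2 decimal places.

0.62

The new length is 17/19 = 0.8947 times the old.
r_new = (0.8947 × 0.65) / (1 + (0.8947 − 1) × 0.65)
r_new = 0.5816 / 0.9316 ≈ 0.6243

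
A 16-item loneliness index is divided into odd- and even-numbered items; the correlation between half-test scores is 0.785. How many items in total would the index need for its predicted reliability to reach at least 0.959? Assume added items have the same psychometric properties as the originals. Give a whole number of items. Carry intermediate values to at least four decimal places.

52

r_full = 2(0.785)/(1 + 0.785) = 0.8796
Solve Spearman-Brown for n: n = 0.959(1 − 0.8796) / [0.8796(1 − 0.959)] = 3.2017
Required items = 3.2017 × 16 = 51.23, so 52 items.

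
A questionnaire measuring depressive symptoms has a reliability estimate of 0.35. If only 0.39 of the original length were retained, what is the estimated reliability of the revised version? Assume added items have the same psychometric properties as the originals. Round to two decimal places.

Apply the Spearman-Brown prophecy formula, r' = nr / [1 + (n − 1)r]:
r_new = (0.39 × 0.35) / (1 + (0.39 − 1) × 0.35)
r_new = 0.1365 / 0.7865 ≈ 0.1736

0.17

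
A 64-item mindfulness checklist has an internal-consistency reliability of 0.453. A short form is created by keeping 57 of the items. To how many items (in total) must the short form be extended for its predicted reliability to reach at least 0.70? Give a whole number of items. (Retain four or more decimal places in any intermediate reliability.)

Short-form reliability: n = 57/64 = 0.8906; r_57 = n·r/(1+(n−1)r) ≈ 0.4245
Length factor from the short form to reach 0.70: n' = 0.70(1 − 0.4245) / [0.4245(1 − 0.70)] ≈ 3.1633
Total items = 3.1633 × 57 = 180.31, rounded up to 181.

181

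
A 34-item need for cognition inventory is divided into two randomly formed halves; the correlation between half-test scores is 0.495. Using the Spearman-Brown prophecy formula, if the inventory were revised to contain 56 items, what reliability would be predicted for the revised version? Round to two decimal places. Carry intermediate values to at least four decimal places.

First correct the split-half correlation to full-test reliability: r_full = 2 × 0.495 / (1 + 0.495) ≈ 0.6622
Length factor from 34 to 56 items: n = 56/34 = 1.6471
r_new = n·r_full / (1 + (n − 1)·r_full) = 1.0907 / 1.4285 ≈ 0.7635

0.76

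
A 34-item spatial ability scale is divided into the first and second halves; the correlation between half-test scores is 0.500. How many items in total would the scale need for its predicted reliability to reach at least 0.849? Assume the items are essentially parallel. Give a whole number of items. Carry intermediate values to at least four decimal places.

Corrected full-test reliability: r_full = 2 × 0.500 / (1 + 0.500) ≈ 0.6667
n = r_tgt(1 − r_full) / [r_full(1 − r_tgt)] = 0.849 × 0.3333 / (0.6667 × 0.151) ≈ 2.8108
Items = 2.8108 × 34 ≈ 95.57 → 96

96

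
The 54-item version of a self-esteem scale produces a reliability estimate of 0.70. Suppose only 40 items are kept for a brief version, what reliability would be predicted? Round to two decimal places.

0.63

The new length is 40/54 = 0.7407 times the old.
Spearman-Brown: r_new = n·r / (1 + (n − 1)·r)
r_new = 0.7407·0.70 / [1 + (0.7407 − 1)·0.70]
     = 0.5185 / 0.8185 = 0.6335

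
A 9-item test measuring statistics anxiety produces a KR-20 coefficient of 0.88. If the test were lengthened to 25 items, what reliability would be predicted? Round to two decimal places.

n = 25/9 = 2.7778
Apply the Spearman-Brown prophecy formula, r' = nr / [1 + (n − 1)r]:
r_new = 2.7778·0.88 / [1 + (2.7778 − 1)·0.88]
     = 2.4445 / 2.5645 = 0.9532

0.95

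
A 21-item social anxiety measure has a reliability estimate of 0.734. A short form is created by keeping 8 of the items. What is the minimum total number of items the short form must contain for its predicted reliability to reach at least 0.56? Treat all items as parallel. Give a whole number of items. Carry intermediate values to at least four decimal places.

10

Short-form reliability: n = 8/21 = 0.3810; r_8 = n·r/(1+(n−1)r) ≈ 0.5125
Length factor from the short form to reach 0.56: n' = 0.56(1 − 0.5125) / [0.5125(1 − 0.56)] ≈ 1.2106
Items = 1.2106 × 8 ≈ 9.68 → 10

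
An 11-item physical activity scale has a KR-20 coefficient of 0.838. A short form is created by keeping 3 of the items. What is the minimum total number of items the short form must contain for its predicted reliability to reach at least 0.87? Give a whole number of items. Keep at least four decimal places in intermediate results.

Short-form reliability: n = 3/11 = 0.2727; r_3 = n·r/(1+(n−1)r) ≈ 0.5852
Length factor from the short form to reach 0.87: n' = 0.87(1 − 0.5852) / [0.5852(1 − 0.87)] ≈ 4.7436
Total items = 4.7436 × 3 = 14.23, rounded up to 15.

15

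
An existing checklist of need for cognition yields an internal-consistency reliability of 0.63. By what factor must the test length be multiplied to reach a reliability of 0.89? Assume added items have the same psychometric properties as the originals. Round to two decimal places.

n = [0.89 × 0.37] / [0.63 × 0.11]
n = 0.3293 / 0.0693 ≈ 4.7518

4.75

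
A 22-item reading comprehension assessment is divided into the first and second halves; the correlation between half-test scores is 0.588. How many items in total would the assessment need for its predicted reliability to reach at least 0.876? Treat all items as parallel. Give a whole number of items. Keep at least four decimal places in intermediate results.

55

Corrected full-test reliability: r_full = 2 × 0.588 / (1 + 0.588) ≈ 0.7406
n = r_tgt(1 − r_full) / [r_full(1 − r_tgt)] = 0.876 × 0.2594 / (0.7406 × 0.124) ≈ 2.4744
Required items = 2.4744 × 22 = 54.44, so 55 items.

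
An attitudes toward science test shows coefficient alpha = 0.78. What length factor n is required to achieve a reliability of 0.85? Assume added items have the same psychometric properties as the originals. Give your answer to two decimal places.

n = [0.85 × 0.22] / [0.78 × 0.15]
n = 0.1870 / 0.1170 ≈ 1.5983

1.60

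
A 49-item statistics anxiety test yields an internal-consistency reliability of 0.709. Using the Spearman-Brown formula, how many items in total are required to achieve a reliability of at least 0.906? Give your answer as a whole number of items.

194

n = 0.906(1 − 0.709) / [0.709(1 − 0.906)]
  = 0.263646 / 0.066646 = 3.9559
3.9559 × 49 = 193.84 → 194 items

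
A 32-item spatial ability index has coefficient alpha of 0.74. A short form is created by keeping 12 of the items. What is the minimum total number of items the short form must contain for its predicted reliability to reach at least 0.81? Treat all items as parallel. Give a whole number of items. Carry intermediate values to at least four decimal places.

Short-form reliability: n = 12/32 = 0.3750; r_12 = n·r/(1+(n−1)r) ≈ 0.5163
Length factor from the short form to reach 0.81: n' = 0.81(1 − 0.5163) / [0.5163(1 − 0.81)] ≈ 3.9940
Items = 3.9940 × 12 ≈ 47.93 → 48

48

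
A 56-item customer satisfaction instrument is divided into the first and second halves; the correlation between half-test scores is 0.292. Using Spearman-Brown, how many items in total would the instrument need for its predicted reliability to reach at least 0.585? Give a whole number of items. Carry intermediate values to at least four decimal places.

96

r_full = 2(0.292)/(1 + 0.292) = 0.4520
Solve Spearman-Brown for n: n = 0.585(1 − 0.4520) / [0.4520(1 − 0.585)] = 1.7090
Required items = 1.7090 × 56 = 95.70, so 96 items.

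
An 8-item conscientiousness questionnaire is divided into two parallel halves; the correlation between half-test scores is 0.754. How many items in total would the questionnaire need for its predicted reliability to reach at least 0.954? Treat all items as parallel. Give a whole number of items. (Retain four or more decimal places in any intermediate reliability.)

Corrected full-test reliability: r_full = 2 × 0.754 / (1 + 0.754) ≈ 0.8597
Solve Spearman-Brown for n: n = 0.954(1 − 0.8597) / [0.8597(1 − 0.954)] = 3.3846
Items = 3.3846 × 8 ≈ 27.08 → 28

28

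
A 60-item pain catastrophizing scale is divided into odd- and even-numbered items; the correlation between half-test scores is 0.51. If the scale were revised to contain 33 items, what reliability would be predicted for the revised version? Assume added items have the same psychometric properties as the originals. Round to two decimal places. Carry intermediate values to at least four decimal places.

First correct the split-half correlation to full-test reliability: r_full = 2 × 0.51 / (1 + 0.51) ≈ 0.6755
Then adjust to 33 items: n = 33/60 = 0.5500
r_new = n·r_full / (1 + (n − 1)·r_full) = 0.3715 / 0.6960 ≈ 0.5338

0.53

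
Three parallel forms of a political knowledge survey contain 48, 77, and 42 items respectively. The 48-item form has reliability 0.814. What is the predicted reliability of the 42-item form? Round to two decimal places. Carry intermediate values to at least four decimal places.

Only the ratio of lengths matters: n = 42/48 = 0.8750
r_{42} = n·r / (1 + (n − 1)·r) = 0.7122 / 0.8982 ≈ 0.7929

0.79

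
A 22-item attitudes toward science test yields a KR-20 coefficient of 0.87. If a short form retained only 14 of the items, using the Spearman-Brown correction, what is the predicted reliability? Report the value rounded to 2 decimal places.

The new length is 14/22 = 0.6364 times the old.
Spearman-Brown: r_new = n·r / (1 + (n − 1)·r)
r_new = 0.6364·0.87 / [1 + (0.6364 − 1)·0.87]
     = 0.5537 / 0.6837 = 0.8099

0.81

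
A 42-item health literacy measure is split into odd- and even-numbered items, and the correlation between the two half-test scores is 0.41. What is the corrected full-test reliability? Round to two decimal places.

r_full = 2(0.41) / (1 + 0.41)
       = 0.8200 / 1.4100 = 0.5816

0.58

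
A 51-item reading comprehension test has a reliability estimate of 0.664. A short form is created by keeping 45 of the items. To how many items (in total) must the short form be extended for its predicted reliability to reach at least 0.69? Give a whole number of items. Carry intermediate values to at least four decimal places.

First, r for the 45-item form: n = 45/51 = 0.8824, so r_45 = 0.8824·0.664/(1 + (0.8824 − 1)·0.664) = 0.6355
Length factor from the short form to reach 0.69: n' = 0.69(1 − 0.6355) / [0.6355(1 − 0.69)] ≈ 1.2766
Total items = 1.2766 × 45 = 57.45, rounded up to 58.

58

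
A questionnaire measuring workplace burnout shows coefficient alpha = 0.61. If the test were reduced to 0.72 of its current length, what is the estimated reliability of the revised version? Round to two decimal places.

0.53

r_new = (0.72 × 0.61) / (1 + (0.72 − 1) × 0.61)
r_new = 0.4392 / 0.8292 ≈ 0.5297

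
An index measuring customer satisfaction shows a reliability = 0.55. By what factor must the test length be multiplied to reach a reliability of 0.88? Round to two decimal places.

n = 0.88 × (1 − 0.55) / [ 0.55 × (1 − 0.88) ]
  = 0.3960 / 0.0660 = 6.0000

6.00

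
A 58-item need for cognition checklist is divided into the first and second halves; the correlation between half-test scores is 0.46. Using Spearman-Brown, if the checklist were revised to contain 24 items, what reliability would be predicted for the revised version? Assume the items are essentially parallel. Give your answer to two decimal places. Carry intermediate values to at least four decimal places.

Spearman-Brown correction (n = 2): r_full = 2·0.46/(1 + 0.46) = 0.6301
Length factor from 58 to 24 items: n = 24/58 = 0.4138
r_new = n·r_full / (1 + (n − 1)·r_full) = 0.2607 / 0.6306 ≈ 0.4134

0.41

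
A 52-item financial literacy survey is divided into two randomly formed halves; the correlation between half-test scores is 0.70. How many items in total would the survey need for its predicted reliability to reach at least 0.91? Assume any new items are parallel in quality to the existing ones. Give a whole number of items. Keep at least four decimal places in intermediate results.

113

r_full = 2(0.70)/(1 + 0.70) = 0.8235
Solve Spearman-Brown for n: n = 0.91(1 − 0.8235) / [0.8235(1 − 0.91)] = 2.1671
Items = 2.1671 × 52 ≈ 112.69 → 113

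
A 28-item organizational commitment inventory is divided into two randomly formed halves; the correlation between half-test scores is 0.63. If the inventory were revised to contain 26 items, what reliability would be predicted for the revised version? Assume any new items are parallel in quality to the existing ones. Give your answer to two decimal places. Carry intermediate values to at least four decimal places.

Spearman-Brown correction (n = 2): r_full = 2·0.63/(1 + 0.63) = 0.7730
Length factor from 28 to 26 items: n = 26/28 = 0.9286
r_new = n·r_full / (1 + (n − 1)·r_full) = 0.7178 / 0.9448 ≈ 0.7597

0.76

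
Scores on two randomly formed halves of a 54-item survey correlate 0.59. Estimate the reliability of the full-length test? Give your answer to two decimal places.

0.74

Each half is half the length of the full test, so the full test is n = 2 times a half.
r_full = 2(0.59) / (1 + 0.59)
       = 1.1800 / 1.5900 = 0.7421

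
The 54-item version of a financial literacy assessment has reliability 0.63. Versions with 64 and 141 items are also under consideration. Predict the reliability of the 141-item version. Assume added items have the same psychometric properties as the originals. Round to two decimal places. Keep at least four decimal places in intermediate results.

The 64-item form is not needed; work directly from the 54-item form with n = 141/54 = 2.6111.
r_{141} = n·r / (1 + (n − 1)·r) = 1.6450 / 2.0150 ≈ 0.8164

0.82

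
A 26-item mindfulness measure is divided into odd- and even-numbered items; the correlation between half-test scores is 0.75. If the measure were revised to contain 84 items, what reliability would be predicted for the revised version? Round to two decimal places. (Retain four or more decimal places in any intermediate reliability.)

0.95

First correct the split-half correlation to full-test reliability: r_full = 2 × 0.75 / (1 + 0.75) ≈ 0.8571
Length factor from 26 to 84 items: n = 84/26 = 3.2308
r_new = n·r_full / (1 + (n − 1)·r_full) = 2.7691 / 2.9120 ≈ 0.9509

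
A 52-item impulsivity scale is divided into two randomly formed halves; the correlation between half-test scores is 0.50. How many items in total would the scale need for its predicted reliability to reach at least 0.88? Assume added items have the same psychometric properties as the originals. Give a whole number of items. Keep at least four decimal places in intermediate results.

r_full = 2(0.50)/(1 + 0.50) = 0.6667
Solve Spearman-Brown for n: n = 0.88(1 − 0.6667) / [0.6667(1 − 0.88)] = 3.6661
Items = 3.6661 × 52 ≈ 190.64 → 191

191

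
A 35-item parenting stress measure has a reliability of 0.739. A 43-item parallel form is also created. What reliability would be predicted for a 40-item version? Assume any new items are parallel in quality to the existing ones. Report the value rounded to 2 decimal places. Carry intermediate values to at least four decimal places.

0.76

The 43-item form is not needed; work directly from the 35-item form with n = 40/35 = 1.1429.
r_{40} = n·r / (1 + (n − 1)·r) = 0.8446 / 1.1056 ≈ 0.7639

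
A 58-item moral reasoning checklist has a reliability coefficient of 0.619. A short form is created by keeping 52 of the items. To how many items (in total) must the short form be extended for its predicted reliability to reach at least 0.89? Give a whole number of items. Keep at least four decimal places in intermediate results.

Short-form reliability: n = 52/58 = 0.8966; r_52 = n·r/(1+(n−1)r) ≈ 0.5929
Length factor from the short form to reach 0.89: n' = 0.89(1 − 0.5929) / [0.5929(1 − 0.89)] ≈ 5.5554
Items = 5.5554 × 52 ≈ 288.88 → 289

289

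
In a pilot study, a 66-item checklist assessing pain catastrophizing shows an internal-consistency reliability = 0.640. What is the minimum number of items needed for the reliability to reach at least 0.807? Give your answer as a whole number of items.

156

n = [0.807 × 0.360] / [0.640 × 0.193]
n = 0.290520 / 0.123520 ≈ 2.3520
2.3520 × 66 = 155.23 → 156 items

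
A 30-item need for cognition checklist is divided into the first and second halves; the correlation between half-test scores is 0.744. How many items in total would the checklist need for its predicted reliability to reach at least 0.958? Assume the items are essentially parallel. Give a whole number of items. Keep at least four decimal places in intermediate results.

118

Corrected full-test reliability: r_full = 2 × 0.744 / (1 + 0.744) ≈ 0.8532
n = r_tgt(1 − r_full) / [r_full(1 − r_tgt)] = 0.958 × 0.1468 / (0.8532 × 0.042) ≈ 3.9246
Items = 3.9246 × 30 ≈ 117.74 → 118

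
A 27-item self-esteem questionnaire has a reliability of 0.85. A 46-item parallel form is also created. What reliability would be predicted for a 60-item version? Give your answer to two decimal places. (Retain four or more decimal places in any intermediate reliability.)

The 46-item form is not needed; work directly from the 27-item form with n = 60/27 = 2.2222.
r_{60} = n·r / (1 + (n − 1)·r) = 1.8889 / 2.0389 ≈ 0.9264

0.93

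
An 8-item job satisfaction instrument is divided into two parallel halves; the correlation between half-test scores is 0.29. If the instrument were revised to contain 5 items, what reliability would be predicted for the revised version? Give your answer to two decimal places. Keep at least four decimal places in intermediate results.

0.34

Spearman-Brown correction (n = 2): r_full = 2·0.29/(1 + 0.29) = 0.4496
Length factor from 8 to 5 items: n = 5/8 = 0.6250
r_new = n·r_full / (1 + (n − 1)·r_full) = 0.2810 / 0.8314 ≈ 0.3380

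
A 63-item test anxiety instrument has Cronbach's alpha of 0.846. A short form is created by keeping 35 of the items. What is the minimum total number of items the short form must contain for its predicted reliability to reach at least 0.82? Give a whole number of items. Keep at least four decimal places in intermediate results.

Short-form reliability: n = 35/63 = 0.5556; r_35 = n·r/(1+(n−1)r) ≈ 0.7532
Then solve for n' with r_old = 0.7532, r_target = 0.82: n' = 0.82(1 − 0.7532)/[0.7532(1 − 0.82)] = 1.4927
Items = 1.4927 × 35 ≈ 52.24 → 53

53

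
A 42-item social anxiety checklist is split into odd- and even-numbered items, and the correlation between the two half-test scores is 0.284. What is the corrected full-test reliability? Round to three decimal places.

Each half is half the length of the full test, so the full test is n = 2 times a half.
r_full = 2(0.284) / (1 + 0.284)
r_full = 0.5680 / 1.2840 ≈ 0.4424

0.442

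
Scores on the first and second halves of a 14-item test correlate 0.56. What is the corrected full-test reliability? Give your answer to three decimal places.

The full test is twice the length of either half (n = 2).
r_full = 2(0.56) / (1 + 0.56)
       = 1.1200 / 1.5600 = 0.7179

0.718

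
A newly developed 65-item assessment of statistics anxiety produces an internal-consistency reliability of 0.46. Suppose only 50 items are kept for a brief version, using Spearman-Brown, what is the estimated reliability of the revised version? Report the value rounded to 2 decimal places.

0.40

n = 50/65 = 0.7692
By Spearman-Brown, r_new = n r / (1 + (n − 1) r).
r_new = (0.7692 × 0.46) / (1 + (0.7692 − 1) × 0.46)
     = 0.3538 / 0.8938 = 0.3958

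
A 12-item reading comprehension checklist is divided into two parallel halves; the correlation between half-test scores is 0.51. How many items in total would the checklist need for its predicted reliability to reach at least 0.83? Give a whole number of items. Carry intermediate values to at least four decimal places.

29

Corrected full-test reliability: r_full = 2 × 0.51 / (1 + 0.51) ≈ 0.6755
Solve Spearman-Brown for n: n = 0.83(1 − 0.6755) / [0.6755(1 − 0.83)] = 2.3454
Items = 2.3454 × 12 ≈ 28.14 → 29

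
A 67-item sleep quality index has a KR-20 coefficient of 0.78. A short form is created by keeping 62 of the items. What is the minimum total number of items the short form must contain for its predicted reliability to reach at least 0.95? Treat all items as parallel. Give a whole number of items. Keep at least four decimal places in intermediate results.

First, r for the 62-item form: n = 62/67 = 0.9254, so r_62 = 0.9254·0.78/(1 + (0.9254 − 1)·0.78) = 0.7664
Length factor from the short form to reach 0.95: n' = 0.95(1 − 0.7664) / [0.7664(1 − 0.95)] ≈ 5.7912
Items = 5.7912 × 62 ≈ 359.05 → 360

360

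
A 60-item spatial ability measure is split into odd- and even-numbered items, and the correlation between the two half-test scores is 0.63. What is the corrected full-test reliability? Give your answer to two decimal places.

0.77

r_full = 2r_hh / (1 + r_hh) = 2 × 0.63 / (1 + 0.63)
r_full = 1.2600 / 1.6300 ≈ 0.7730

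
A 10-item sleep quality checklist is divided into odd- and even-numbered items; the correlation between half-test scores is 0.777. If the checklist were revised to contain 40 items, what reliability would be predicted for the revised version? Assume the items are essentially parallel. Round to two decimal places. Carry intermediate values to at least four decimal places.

0.97

First correct the split-half correlation to full-test reliability: r_full = 2 × 0.777 / (1 + 0.777) ≈ 0.8745
Length factor from 10 to 40 items: n = 40/10 = 4.0000
r_new = n·r_full / (1 + (n − 1)·r_full) = 3.4980 / 3.6235 ≈ 0.9654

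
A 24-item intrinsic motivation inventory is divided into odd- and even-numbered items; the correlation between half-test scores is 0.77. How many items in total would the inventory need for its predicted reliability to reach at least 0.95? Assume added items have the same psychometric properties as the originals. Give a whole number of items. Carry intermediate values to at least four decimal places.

r_full = 2(0.77)/(1 + 0.77) = 0.8701
n = r_tgt(1 − r_full) / [r_full(1 − r_tgt)] = 0.95 × 0.1299 / (0.8701 × 0.05) ≈ 2.8366
Items = 2.8366 × 24 ≈ 68.08 → 69

69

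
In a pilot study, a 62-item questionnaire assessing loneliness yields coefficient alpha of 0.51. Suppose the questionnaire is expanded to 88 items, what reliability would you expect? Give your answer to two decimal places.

0.60

Length ratio n = 88/62 = 1.4194
By Spearman-Brown, r_new = n r / (1 + (n − 1) r).
r_new = (1.4194 × 0.51) / (1 + (1.4194 − 1) × 0.51)
     = 0.7239 / 1.2139 = 0.5963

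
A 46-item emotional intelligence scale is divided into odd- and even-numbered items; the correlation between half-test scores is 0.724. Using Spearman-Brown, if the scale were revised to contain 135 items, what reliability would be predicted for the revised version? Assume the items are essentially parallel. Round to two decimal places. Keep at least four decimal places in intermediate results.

Full-test reliability from the split-half r: r_full = 2(0.724)/(1 + 0.724) = 0.8399
Then adjust to 135 items: n = 135/46 = 2.9348
r_new = n·r_full / (1 + (n − 1)·r_full) = 2.4649 / 2.6250 ≈ 0.9390

0.94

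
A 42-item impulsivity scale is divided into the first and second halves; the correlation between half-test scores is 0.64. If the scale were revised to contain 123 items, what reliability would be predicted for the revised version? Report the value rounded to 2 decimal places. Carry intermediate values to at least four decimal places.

0.91

First correct the split-half correlation to full-test reliability: r_full = 2 × 0.64 / (1 + 0.64) ≈ 0.7805
Then adjust to 123 items: n = 123/42 = 2.9286
r_new = n·r_full / (1 + (n − 1)·r_full) = 2.2858 / 2.5053 ≈ 0.9124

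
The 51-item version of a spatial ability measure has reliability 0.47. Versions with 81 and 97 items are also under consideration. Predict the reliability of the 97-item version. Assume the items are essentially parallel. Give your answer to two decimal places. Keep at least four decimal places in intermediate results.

0.63

Only the ratio of lengths matters: n = 97/51 = 1.9020
r_{97} = n·r / (1 + (n − 1)·r) = 0.8939 / 1.4239 ≈ 0.6278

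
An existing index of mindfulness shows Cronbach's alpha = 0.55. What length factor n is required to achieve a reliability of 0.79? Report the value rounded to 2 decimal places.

3.08

Spearman-Brown solved for the length factor n:
n = r*(1 − r) / [ r (1 − r*) ]
n = 0.79(1 − 0.55) / [0.55(1 − 0.79)]
n = 0.3555 / 0.1155 ≈ 3.0779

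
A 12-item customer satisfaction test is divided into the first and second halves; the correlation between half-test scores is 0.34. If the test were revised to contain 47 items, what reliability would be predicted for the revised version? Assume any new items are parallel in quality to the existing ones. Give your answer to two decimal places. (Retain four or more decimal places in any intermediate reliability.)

0.80

Full-test reliability from the split-half r: r_full = 2(0.34)/(1 + 0.34) = 0.5075
Length factor from 12 to 47 items: n = 47/12 = 3.9167
r_new = n·r_full / (1 + (n − 1)·r_full) = 1.9877 / 2.4802 ≈ 0.8014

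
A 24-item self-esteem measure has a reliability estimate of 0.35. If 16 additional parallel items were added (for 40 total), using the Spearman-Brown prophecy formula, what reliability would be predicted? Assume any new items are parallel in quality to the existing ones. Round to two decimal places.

0.47

n = 40/24 = 1.6667
r_new = (1.6667 × 0.35) / (1 + (1.6667 − 1) × 0.35)
     = 0.5833 / 1.2333 = 0.4730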